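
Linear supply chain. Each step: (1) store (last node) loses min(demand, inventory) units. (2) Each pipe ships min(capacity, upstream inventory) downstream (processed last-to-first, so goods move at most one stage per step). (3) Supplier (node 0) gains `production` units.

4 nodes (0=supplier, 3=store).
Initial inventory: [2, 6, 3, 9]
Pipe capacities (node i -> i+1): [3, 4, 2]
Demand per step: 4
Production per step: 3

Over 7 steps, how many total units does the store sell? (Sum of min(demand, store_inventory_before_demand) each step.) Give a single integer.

Step 1: sold=4 (running total=4) -> [3 4 5 7]
Step 2: sold=4 (running total=8) -> [3 3 7 5]
Step 3: sold=4 (running total=12) -> [3 3 8 3]
Step 4: sold=3 (running total=15) -> [3 3 9 2]
Step 5: sold=2 (running total=17) -> [3 3 10 2]
Step 6: sold=2 (running total=19) -> [3 3 11 2]
Step 7: sold=2 (running total=21) -> [3 3 12 2]

Answer: 21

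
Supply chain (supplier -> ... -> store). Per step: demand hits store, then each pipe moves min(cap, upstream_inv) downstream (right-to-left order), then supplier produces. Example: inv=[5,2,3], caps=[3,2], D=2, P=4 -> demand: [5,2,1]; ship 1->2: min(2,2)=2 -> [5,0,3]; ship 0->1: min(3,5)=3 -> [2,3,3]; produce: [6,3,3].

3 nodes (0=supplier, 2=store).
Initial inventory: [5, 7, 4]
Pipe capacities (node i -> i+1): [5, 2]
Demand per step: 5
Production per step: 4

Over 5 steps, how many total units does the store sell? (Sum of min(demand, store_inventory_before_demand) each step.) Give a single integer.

Step 1: sold=4 (running total=4) -> [4 10 2]
Step 2: sold=2 (running total=6) -> [4 12 2]
Step 3: sold=2 (running total=8) -> [4 14 2]
Step 4: sold=2 (running total=10) -> [4 16 2]
Step 5: sold=2 (running total=12) -> [4 18 2]

Answer: 12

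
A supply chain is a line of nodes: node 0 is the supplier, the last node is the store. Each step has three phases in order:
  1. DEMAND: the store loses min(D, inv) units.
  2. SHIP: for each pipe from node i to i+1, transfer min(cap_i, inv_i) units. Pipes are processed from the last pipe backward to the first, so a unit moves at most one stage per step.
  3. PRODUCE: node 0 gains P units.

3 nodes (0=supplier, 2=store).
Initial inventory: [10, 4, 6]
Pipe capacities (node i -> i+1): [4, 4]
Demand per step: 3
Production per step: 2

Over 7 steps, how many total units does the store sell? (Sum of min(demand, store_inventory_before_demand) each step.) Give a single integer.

Answer: 21

Derivation:
Step 1: sold=3 (running total=3) -> [8 4 7]
Step 2: sold=3 (running total=6) -> [6 4 8]
Step 3: sold=3 (running total=9) -> [4 4 9]
Step 4: sold=3 (running total=12) -> [2 4 10]
Step 5: sold=3 (running total=15) -> [2 2 11]
Step 6: sold=3 (running total=18) -> [2 2 10]
Step 7: sold=3 (running total=21) -> [2 2 9]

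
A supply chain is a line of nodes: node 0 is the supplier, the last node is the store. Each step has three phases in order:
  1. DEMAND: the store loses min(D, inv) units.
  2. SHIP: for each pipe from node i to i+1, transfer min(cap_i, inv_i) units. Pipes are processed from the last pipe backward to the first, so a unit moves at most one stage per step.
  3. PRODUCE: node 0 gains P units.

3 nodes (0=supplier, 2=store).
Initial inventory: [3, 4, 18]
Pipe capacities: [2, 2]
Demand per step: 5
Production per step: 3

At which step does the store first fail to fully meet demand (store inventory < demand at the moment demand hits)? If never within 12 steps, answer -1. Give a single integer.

Step 1: demand=5,sold=5 ship[1->2]=2 ship[0->1]=2 prod=3 -> [4 4 15]
Step 2: demand=5,sold=5 ship[1->2]=2 ship[0->1]=2 prod=3 -> [5 4 12]
Step 3: demand=5,sold=5 ship[1->2]=2 ship[0->1]=2 prod=3 -> [6 4 9]
Step 4: demand=5,sold=5 ship[1->2]=2 ship[0->1]=2 prod=3 -> [7 4 6]
Step 5: demand=5,sold=5 ship[1->2]=2 ship[0->1]=2 prod=3 -> [8 4 3]
Step 6: demand=5,sold=3 ship[1->2]=2 ship[0->1]=2 prod=3 -> [9 4 2]
Step 7: demand=5,sold=2 ship[1->2]=2 ship[0->1]=2 prod=3 -> [10 4 2]
Step 8: demand=5,sold=2 ship[1->2]=2 ship[0->1]=2 prod=3 -> [11 4 2]
Step 9: demand=5,sold=2 ship[1->2]=2 ship[0->1]=2 prod=3 -> [12 4 2]
Step 10: demand=5,sold=2 ship[1->2]=2 ship[0->1]=2 prod=3 -> [13 4 2]
Step 11: demand=5,sold=2 ship[1->2]=2 ship[0->1]=2 prod=3 -> [14 4 2]
Step 12: demand=5,sold=2 ship[1->2]=2 ship[0->1]=2 prod=3 -> [15 4 2]
First stockout at step 6

6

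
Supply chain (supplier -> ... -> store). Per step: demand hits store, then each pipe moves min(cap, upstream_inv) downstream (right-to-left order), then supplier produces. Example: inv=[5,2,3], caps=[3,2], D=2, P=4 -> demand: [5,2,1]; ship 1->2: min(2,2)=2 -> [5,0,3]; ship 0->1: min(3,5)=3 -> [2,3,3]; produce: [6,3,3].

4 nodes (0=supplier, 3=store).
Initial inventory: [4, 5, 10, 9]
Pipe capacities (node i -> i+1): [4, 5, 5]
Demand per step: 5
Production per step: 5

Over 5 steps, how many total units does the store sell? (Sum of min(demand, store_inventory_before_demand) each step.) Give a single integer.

Answer: 25

Derivation:
Step 1: sold=5 (running total=5) -> [5 4 10 9]
Step 2: sold=5 (running total=10) -> [6 4 9 9]
Step 3: sold=5 (running total=15) -> [7 4 8 9]
Step 4: sold=5 (running total=20) -> [8 4 7 9]
Step 5: sold=5 (running total=25) -> [9 4 6 9]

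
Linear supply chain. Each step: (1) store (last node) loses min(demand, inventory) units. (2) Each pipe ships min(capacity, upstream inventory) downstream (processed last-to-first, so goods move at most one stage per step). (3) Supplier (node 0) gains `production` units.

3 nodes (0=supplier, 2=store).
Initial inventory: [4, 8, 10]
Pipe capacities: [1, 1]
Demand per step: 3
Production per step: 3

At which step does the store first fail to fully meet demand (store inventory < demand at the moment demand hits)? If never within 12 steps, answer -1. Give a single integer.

Step 1: demand=3,sold=3 ship[1->2]=1 ship[0->1]=1 prod=3 -> [6 8 8]
Step 2: demand=3,sold=3 ship[1->2]=1 ship[0->1]=1 prod=3 -> [8 8 6]
Step 3: demand=3,sold=3 ship[1->2]=1 ship[0->1]=1 prod=3 -> [10 8 4]
Step 4: demand=3,sold=3 ship[1->2]=1 ship[0->1]=1 prod=3 -> [12 8 2]
Step 5: demand=3,sold=2 ship[1->2]=1 ship[0->1]=1 prod=3 -> [14 8 1]
Step 6: demand=3,sold=1 ship[1->2]=1 ship[0->1]=1 prod=3 -> [16 8 1]
Step 7: demand=3,sold=1 ship[1->2]=1 ship[0->1]=1 prod=3 -> [18 8 1]
Step 8: demand=3,sold=1 ship[1->2]=1 ship[0->1]=1 prod=3 -> [20 8 1]
Step 9: demand=3,sold=1 ship[1->2]=1 ship[0->1]=1 prod=3 -> [22 8 1]
Step 10: demand=3,sold=1 ship[1->2]=1 ship[0->1]=1 prod=3 -> [24 8 1]
Step 11: demand=3,sold=1 ship[1->2]=1 ship[0->1]=1 prod=3 -> [26 8 1]
Step 12: demand=3,sold=1 ship[1->2]=1 ship[0->1]=1 prod=3 -> [28 8 1]
First stockout at step 5

5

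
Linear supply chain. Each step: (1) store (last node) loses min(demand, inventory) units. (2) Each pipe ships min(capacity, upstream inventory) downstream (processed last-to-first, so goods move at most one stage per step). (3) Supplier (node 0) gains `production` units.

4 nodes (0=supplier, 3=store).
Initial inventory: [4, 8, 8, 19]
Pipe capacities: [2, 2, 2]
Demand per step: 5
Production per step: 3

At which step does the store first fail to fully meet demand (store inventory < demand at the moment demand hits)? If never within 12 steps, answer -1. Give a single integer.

Step 1: demand=5,sold=5 ship[2->3]=2 ship[1->2]=2 ship[0->1]=2 prod=3 -> [5 8 8 16]
Step 2: demand=5,sold=5 ship[2->3]=2 ship[1->2]=2 ship[0->1]=2 prod=3 -> [6 8 8 13]
Step 3: demand=5,sold=5 ship[2->3]=2 ship[1->2]=2 ship[0->1]=2 prod=3 -> [7 8 8 10]
Step 4: demand=5,sold=5 ship[2->3]=2 ship[1->2]=2 ship[0->1]=2 prod=3 -> [8 8 8 7]
Step 5: demand=5,sold=5 ship[2->3]=2 ship[1->2]=2 ship[0->1]=2 prod=3 -> [9 8 8 4]
Step 6: demand=5,sold=4 ship[2->3]=2 ship[1->2]=2 ship[0->1]=2 prod=3 -> [10 8 8 2]
Step 7: demand=5,sold=2 ship[2->3]=2 ship[1->2]=2 ship[0->1]=2 prod=3 -> [11 8 8 2]
Step 8: demand=5,sold=2 ship[2->3]=2 ship[1->2]=2 ship[0->1]=2 prod=3 -> [12 8 8 2]
Step 9: demand=5,sold=2 ship[2->3]=2 ship[1->2]=2 ship[0->1]=2 prod=3 -> [13 8 8 2]
Step 10: demand=5,sold=2 ship[2->3]=2 ship[1->2]=2 ship[0->1]=2 prod=3 -> [14 8 8 2]
Step 11: demand=5,sold=2 ship[2->3]=2 ship[1->2]=2 ship[0->1]=2 prod=3 -> [15 8 8 2]
Step 12: demand=5,sold=2 ship[2->3]=2 ship[1->2]=2 ship[0->1]=2 prod=3 -> [16 8 8 2]
First stockout at step 6

6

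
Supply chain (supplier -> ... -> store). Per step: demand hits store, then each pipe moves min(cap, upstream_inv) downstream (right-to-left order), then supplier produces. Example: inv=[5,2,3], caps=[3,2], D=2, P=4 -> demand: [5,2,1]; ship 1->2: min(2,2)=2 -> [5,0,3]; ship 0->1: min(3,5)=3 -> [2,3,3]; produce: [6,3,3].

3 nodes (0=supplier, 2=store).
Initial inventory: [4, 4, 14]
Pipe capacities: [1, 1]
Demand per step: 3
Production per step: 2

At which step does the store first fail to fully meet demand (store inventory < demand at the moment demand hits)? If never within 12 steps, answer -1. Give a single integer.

Step 1: demand=3,sold=3 ship[1->2]=1 ship[0->1]=1 prod=2 -> [5 4 12]
Step 2: demand=3,sold=3 ship[1->2]=1 ship[0->1]=1 prod=2 -> [6 4 10]
Step 3: demand=3,sold=3 ship[1->2]=1 ship[0->1]=1 prod=2 -> [7 4 8]
Step 4: demand=3,sold=3 ship[1->2]=1 ship[0->1]=1 prod=2 -> [8 4 6]
Step 5: demand=3,sold=3 ship[1->2]=1 ship[0->1]=1 prod=2 -> [9 4 4]
Step 6: demand=3,sold=3 ship[1->2]=1 ship[0->1]=1 prod=2 -> [10 4 2]
Step 7: demand=3,sold=2 ship[1->2]=1 ship[0->1]=1 prod=2 -> [11 4 1]
Step 8: demand=3,sold=1 ship[1->2]=1 ship[0->1]=1 prod=2 -> [12 4 1]
Step 9: demand=3,sold=1 ship[1->2]=1 ship[0->1]=1 prod=2 -> [13 4 1]
Step 10: demand=3,sold=1 ship[1->2]=1 ship[0->1]=1 prod=2 -> [14 4 1]
Step 11: demand=3,sold=1 ship[1->2]=1 ship[0->1]=1 prod=2 -> [15 4 1]
Step 12: demand=3,sold=1 ship[1->2]=1 ship[0->1]=1 prod=2 -> [16 4 1]
First stockout at step 7

7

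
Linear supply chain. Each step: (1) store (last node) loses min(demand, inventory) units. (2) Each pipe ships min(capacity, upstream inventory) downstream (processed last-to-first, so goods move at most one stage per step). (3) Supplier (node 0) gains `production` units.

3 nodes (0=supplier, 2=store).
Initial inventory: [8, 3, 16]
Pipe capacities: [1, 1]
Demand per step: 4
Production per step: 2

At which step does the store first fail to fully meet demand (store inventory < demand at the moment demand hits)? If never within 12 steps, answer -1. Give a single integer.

Step 1: demand=4,sold=4 ship[1->2]=1 ship[0->1]=1 prod=2 -> [9 3 13]
Step 2: demand=4,sold=4 ship[1->2]=1 ship[0->1]=1 prod=2 -> [10 3 10]
Step 3: demand=4,sold=4 ship[1->2]=1 ship[0->1]=1 prod=2 -> [11 3 7]
Step 4: demand=4,sold=4 ship[1->2]=1 ship[0->1]=1 prod=2 -> [12 3 4]
Step 5: demand=4,sold=4 ship[1->2]=1 ship[0->1]=1 prod=2 -> [13 3 1]
Step 6: demand=4,sold=1 ship[1->2]=1 ship[0->1]=1 prod=2 -> [14 3 1]
Step 7: demand=4,sold=1 ship[1->2]=1 ship[0->1]=1 prod=2 -> [15 3 1]
Step 8: demand=4,sold=1 ship[1->2]=1 ship[0->1]=1 prod=2 -> [16 3 1]
Step 9: demand=4,sold=1 ship[1->2]=1 ship[0->1]=1 prod=2 -> [17 3 1]
Step 10: demand=4,sold=1 ship[1->2]=1 ship[0->1]=1 prod=2 -> [18 3 1]
Step 11: demand=4,sold=1 ship[1->2]=1 ship[0->1]=1 prod=2 -> [19 3 1]
Step 12: demand=4,sold=1 ship[1->2]=1 ship[0->1]=1 prod=2 -> [20 3 1]
First stockout at step 6

6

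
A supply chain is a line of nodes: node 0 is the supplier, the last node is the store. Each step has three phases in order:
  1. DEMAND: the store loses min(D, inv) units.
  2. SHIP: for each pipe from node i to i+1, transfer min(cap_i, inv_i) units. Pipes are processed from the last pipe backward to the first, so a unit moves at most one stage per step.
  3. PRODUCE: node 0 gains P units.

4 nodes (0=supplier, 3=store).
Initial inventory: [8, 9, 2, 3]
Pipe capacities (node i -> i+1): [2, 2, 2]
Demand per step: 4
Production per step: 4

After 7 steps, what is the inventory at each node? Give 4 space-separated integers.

Step 1: demand=4,sold=3 ship[2->3]=2 ship[1->2]=2 ship[0->1]=2 prod=4 -> inv=[10 9 2 2]
Step 2: demand=4,sold=2 ship[2->3]=2 ship[1->2]=2 ship[0->1]=2 prod=4 -> inv=[12 9 2 2]
Step 3: demand=4,sold=2 ship[2->3]=2 ship[1->2]=2 ship[0->1]=2 prod=4 -> inv=[14 9 2 2]
Step 4: demand=4,sold=2 ship[2->3]=2 ship[1->2]=2 ship[0->1]=2 prod=4 -> inv=[16 9 2 2]
Step 5: demand=4,sold=2 ship[2->3]=2 ship[1->2]=2 ship[0->1]=2 prod=4 -> inv=[18 9 2 2]
Step 6: demand=4,sold=2 ship[2->3]=2 ship[1->2]=2 ship[0->1]=2 prod=4 -> inv=[20 9 2 2]
Step 7: demand=4,sold=2 ship[2->3]=2 ship[1->2]=2 ship[0->1]=2 prod=4 -> inv=[22 9 2 2]

22 9 2 2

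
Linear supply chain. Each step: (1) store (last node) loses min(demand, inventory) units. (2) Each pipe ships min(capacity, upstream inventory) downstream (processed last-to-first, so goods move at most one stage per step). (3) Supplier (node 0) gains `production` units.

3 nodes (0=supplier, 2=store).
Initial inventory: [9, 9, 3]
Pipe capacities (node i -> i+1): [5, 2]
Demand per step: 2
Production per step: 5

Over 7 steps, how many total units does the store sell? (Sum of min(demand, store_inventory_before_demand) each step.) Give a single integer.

Step 1: sold=2 (running total=2) -> [9 12 3]
Step 2: sold=2 (running total=4) -> [9 15 3]
Step 3: sold=2 (running total=6) -> [9 18 3]
Step 4: sold=2 (running total=8) -> [9 21 3]
Step 5: sold=2 (running total=10) -> [9 24 3]
Step 6: sold=2 (running total=12) -> [9 27 3]
Step 7: sold=2 (running total=14) -> [9 30 3]

Answer: 14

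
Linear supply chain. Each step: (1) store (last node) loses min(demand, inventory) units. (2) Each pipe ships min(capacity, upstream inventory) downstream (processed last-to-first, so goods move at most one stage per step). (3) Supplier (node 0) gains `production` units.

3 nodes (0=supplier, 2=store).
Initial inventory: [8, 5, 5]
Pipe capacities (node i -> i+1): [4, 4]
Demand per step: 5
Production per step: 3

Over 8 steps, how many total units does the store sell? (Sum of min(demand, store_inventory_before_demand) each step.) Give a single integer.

Answer: 33

Derivation:
Step 1: sold=5 (running total=5) -> [7 5 4]
Step 2: sold=4 (running total=9) -> [6 5 4]
Step 3: sold=4 (running total=13) -> [5 5 4]
Step 4: sold=4 (running total=17) -> [4 5 4]
Step 5: sold=4 (running total=21) -> [3 5 4]
Step 6: sold=4 (running total=25) -> [3 4 4]
Step 7: sold=4 (running total=29) -> [3 3 4]
Step 8: sold=4 (running total=33) -> [3 3 3]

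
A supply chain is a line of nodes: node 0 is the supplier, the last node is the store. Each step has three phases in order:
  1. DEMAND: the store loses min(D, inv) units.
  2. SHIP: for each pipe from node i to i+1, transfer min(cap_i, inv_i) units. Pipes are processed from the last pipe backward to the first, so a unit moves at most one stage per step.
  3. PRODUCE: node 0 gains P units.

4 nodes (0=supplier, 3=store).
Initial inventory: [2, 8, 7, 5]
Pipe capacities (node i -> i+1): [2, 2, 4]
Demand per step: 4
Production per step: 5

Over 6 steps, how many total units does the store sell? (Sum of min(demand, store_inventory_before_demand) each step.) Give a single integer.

Step 1: sold=4 (running total=4) -> [5 8 5 5]
Step 2: sold=4 (running total=8) -> [8 8 3 5]
Step 3: sold=4 (running total=12) -> [11 8 2 4]
Step 4: sold=4 (running total=16) -> [14 8 2 2]
Step 5: sold=2 (running total=18) -> [17 8 2 2]
Step 6: sold=2 (running total=20) -> [20 8 2 2]

Answer: 20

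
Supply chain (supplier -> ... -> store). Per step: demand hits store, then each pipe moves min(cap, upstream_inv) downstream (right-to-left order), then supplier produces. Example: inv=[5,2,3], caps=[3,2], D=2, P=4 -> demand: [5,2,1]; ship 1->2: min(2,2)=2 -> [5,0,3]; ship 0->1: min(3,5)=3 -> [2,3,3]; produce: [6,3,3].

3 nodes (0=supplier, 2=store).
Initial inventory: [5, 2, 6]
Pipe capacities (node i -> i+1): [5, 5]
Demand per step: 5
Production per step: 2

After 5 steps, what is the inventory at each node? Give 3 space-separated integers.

Step 1: demand=5,sold=5 ship[1->2]=2 ship[0->1]=5 prod=2 -> inv=[2 5 3]
Step 2: demand=5,sold=3 ship[1->2]=5 ship[0->1]=2 prod=2 -> inv=[2 2 5]
Step 3: demand=5,sold=5 ship[1->2]=2 ship[0->1]=2 prod=2 -> inv=[2 2 2]
Step 4: demand=5,sold=2 ship[1->2]=2 ship[0->1]=2 prod=2 -> inv=[2 2 2]
Step 5: demand=5,sold=2 ship[1->2]=2 ship[0->1]=2 prod=2 -> inv=[2 2 2]

2 2 2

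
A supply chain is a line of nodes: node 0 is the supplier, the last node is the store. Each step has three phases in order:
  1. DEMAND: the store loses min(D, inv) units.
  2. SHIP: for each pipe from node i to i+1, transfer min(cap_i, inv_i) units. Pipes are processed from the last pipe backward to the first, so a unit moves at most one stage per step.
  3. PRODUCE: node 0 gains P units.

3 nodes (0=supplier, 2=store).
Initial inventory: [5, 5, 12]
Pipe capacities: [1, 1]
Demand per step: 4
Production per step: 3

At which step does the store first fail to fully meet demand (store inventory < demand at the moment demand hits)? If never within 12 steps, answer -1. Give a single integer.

Step 1: demand=4,sold=4 ship[1->2]=1 ship[0->1]=1 prod=3 -> [7 5 9]
Step 2: demand=4,sold=4 ship[1->2]=1 ship[0->1]=1 prod=3 -> [9 5 6]
Step 3: demand=4,sold=4 ship[1->2]=1 ship[0->1]=1 prod=3 -> [11 5 3]
Step 4: demand=4,sold=3 ship[1->2]=1 ship[0->1]=1 prod=3 -> [13 5 1]
Step 5: demand=4,sold=1 ship[1->2]=1 ship[0->1]=1 prod=3 -> [15 5 1]
Step 6: demand=4,sold=1 ship[1->2]=1 ship[0->1]=1 prod=3 -> [17 5 1]
Step 7: demand=4,sold=1 ship[1->2]=1 ship[0->1]=1 prod=3 -> [19 5 1]
Step 8: demand=4,sold=1 ship[1->2]=1 ship[0->1]=1 prod=3 -> [21 5 1]
Step 9: demand=4,sold=1 ship[1->2]=1 ship[0->1]=1 prod=3 -> [23 5 1]
Step 10: demand=4,sold=1 ship[1->2]=1 ship[0->1]=1 prod=3 -> [25 5 1]
Step 11: demand=4,sold=1 ship[1->2]=1 ship[0->1]=1 prod=3 -> [27 5 1]
Step 12: demand=4,sold=1 ship[1->2]=1 ship[0->1]=1 prod=3 -> [29 5 1]
First stockout at step 4

4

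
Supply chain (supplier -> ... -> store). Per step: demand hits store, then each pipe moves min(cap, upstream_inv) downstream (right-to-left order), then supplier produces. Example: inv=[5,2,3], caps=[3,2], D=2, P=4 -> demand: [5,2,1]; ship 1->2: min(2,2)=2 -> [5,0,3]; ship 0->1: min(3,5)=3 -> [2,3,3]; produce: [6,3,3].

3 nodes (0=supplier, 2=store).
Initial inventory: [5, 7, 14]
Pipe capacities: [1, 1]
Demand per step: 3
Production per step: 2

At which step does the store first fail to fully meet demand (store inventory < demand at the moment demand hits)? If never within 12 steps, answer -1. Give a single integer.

Step 1: demand=3,sold=3 ship[1->2]=1 ship[0->1]=1 prod=2 -> [6 7 12]
Step 2: demand=3,sold=3 ship[1->2]=1 ship[0->1]=1 prod=2 -> [7 7 10]
Step 3: demand=3,sold=3 ship[1->2]=1 ship[0->1]=1 prod=2 -> [8 7 8]
Step 4: demand=3,sold=3 ship[1->2]=1 ship[0->1]=1 prod=2 -> [9 7 6]
Step 5: demand=3,sold=3 ship[1->2]=1 ship[0->1]=1 prod=2 -> [10 7 4]
Step 6: demand=3,sold=3 ship[1->2]=1 ship[0->1]=1 prod=2 -> [11 7 2]
Step 7: demand=3,sold=2 ship[1->2]=1 ship[0->1]=1 prod=2 -> [12 7 1]
Step 8: demand=3,sold=1 ship[1->2]=1 ship[0->1]=1 prod=2 -> [13 7 1]
Step 9: demand=3,sold=1 ship[1->2]=1 ship[0->1]=1 prod=2 -> [14 7 1]
Step 10: demand=3,sold=1 ship[1->2]=1 ship[0->1]=1 prod=2 -> [15 7 1]
Step 11: demand=3,sold=1 ship[1->2]=1 ship[0->1]=1 prod=2 -> [16 7 1]
Step 12: demand=3,sold=1 ship[1->2]=1 ship[0->1]=1 prod=2 -> [17 7 1]
First stockout at step 7

7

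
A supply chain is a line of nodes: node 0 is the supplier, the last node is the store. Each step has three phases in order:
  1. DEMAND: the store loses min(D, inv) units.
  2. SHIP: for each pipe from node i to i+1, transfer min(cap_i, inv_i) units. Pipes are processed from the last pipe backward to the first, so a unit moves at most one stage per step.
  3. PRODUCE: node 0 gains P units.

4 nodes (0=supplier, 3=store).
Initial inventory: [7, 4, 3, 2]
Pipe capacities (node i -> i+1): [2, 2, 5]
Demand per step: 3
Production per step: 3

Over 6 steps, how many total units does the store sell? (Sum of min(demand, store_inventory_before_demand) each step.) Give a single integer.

Step 1: sold=2 (running total=2) -> [8 4 2 3]
Step 2: sold=3 (running total=5) -> [9 4 2 2]
Step 3: sold=2 (running total=7) -> [10 4 2 2]
Step 4: sold=2 (running total=9) -> [11 4 2 2]
Step 5: sold=2 (running total=11) -> [12 4 2 2]
Step 6: sold=2 (running total=13) -> [13 4 2 2]

Answer: 13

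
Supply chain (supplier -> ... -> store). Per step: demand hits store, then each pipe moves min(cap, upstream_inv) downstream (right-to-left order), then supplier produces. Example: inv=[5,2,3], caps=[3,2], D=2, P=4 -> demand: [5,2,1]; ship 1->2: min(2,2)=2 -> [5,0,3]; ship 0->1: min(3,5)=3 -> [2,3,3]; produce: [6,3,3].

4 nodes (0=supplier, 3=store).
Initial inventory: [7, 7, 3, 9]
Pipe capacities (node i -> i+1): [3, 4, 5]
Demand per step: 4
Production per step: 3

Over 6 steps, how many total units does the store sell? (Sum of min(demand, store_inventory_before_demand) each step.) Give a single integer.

Step 1: sold=4 (running total=4) -> [7 6 4 8]
Step 2: sold=4 (running total=8) -> [7 5 4 8]
Step 3: sold=4 (running total=12) -> [7 4 4 8]
Step 4: sold=4 (running total=16) -> [7 3 4 8]
Step 5: sold=4 (running total=20) -> [7 3 3 8]
Step 6: sold=4 (running total=24) -> [7 3 3 7]

Answer: 24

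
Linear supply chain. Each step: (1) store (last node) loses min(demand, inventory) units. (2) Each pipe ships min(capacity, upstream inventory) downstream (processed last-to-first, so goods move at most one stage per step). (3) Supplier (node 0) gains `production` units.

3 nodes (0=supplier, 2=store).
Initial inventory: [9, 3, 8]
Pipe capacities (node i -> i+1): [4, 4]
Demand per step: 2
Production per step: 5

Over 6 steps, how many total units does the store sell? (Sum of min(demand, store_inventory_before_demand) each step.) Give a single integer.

Answer: 12

Derivation:
Step 1: sold=2 (running total=2) -> [10 4 9]
Step 2: sold=2 (running total=4) -> [11 4 11]
Step 3: sold=2 (running total=6) -> [12 4 13]
Step 4: sold=2 (running total=8) -> [13 4 15]
Step 5: sold=2 (running total=10) -> [14 4 17]
Step 6: sold=2 (running total=12) -> [15 4 19]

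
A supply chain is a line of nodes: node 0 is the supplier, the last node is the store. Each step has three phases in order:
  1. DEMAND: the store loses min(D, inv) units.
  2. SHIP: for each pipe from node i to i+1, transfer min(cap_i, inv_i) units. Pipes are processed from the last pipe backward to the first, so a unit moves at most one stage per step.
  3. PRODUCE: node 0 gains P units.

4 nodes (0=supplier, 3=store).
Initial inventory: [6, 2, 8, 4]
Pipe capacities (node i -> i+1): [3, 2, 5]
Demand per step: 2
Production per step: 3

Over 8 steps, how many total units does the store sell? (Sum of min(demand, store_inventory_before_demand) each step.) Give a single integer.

Step 1: sold=2 (running total=2) -> [6 3 5 7]
Step 2: sold=2 (running total=4) -> [6 4 2 10]
Step 3: sold=2 (running total=6) -> [6 5 2 10]
Step 4: sold=2 (running total=8) -> [6 6 2 10]
Step 5: sold=2 (running total=10) -> [6 7 2 10]
Step 6: sold=2 (running total=12) -> [6 8 2 10]
Step 7: sold=2 (running total=14) -> [6 9 2 10]
Step 8: sold=2 (running total=16) -> [6 10 2 10]

Answer: 16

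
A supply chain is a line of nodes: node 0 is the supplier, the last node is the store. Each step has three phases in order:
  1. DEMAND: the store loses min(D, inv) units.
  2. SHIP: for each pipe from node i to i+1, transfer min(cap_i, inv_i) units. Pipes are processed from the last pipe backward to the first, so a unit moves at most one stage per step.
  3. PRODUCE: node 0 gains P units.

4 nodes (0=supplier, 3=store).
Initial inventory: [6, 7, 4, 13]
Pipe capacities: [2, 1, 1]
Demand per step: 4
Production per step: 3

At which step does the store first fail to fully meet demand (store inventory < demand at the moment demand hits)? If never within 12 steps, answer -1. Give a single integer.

Step 1: demand=4,sold=4 ship[2->3]=1 ship[1->2]=1 ship[0->1]=2 prod=3 -> [7 8 4 10]
Step 2: demand=4,sold=4 ship[2->3]=1 ship[1->2]=1 ship[0->1]=2 prod=3 -> [8 9 4 7]
Step 3: demand=4,sold=4 ship[2->3]=1 ship[1->2]=1 ship[0->1]=2 prod=3 -> [9 10 4 4]
Step 4: demand=4,sold=4 ship[2->3]=1 ship[1->2]=1 ship[0->1]=2 prod=3 -> [10 11 4 1]
Step 5: demand=4,sold=1 ship[2->3]=1 ship[1->2]=1 ship[0->1]=2 prod=3 -> [11 12 4 1]
Step 6: demand=4,sold=1 ship[2->3]=1 ship[1->2]=1 ship[0->1]=2 prod=3 -> [12 13 4 1]
Step 7: demand=4,sold=1 ship[2->3]=1 ship[1->2]=1 ship[0->1]=2 prod=3 -> [13 14 4 1]
Step 8: demand=4,sold=1 ship[2->3]=1 ship[1->2]=1 ship[0->1]=2 prod=3 -> [14 15 4 1]
Step 9: demand=4,sold=1 ship[2->3]=1 ship[1->2]=1 ship[0->1]=2 prod=3 -> [15 16 4 1]
Step 10: demand=4,sold=1 ship[2->3]=1 ship[1->2]=1 ship[0->1]=2 prod=3 -> [16 17 4 1]
Step 11: demand=4,sold=1 ship[2->3]=1 ship[1->2]=1 ship[0->1]=2 prod=3 -> [17 18 4 1]
Step 12: demand=4,sold=1 ship[2->3]=1 ship[1->2]=1 ship[0->1]=2 prod=3 -> [18 19 4 1]
First stockout at step 5

5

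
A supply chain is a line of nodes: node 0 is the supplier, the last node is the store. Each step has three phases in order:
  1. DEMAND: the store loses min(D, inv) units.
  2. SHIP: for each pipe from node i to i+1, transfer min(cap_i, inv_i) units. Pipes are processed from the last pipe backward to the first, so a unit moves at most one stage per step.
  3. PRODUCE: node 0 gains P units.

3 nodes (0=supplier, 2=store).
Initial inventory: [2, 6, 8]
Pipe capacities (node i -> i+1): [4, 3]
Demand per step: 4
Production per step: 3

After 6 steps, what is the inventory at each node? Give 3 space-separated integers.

Step 1: demand=4,sold=4 ship[1->2]=3 ship[0->1]=2 prod=3 -> inv=[3 5 7]
Step 2: demand=4,sold=4 ship[1->2]=3 ship[0->1]=3 prod=3 -> inv=[3 5 6]
Step 3: demand=4,sold=4 ship[1->2]=3 ship[0->1]=3 prod=3 -> inv=[3 5 5]
Step 4: demand=4,sold=4 ship[1->2]=3 ship[0->1]=3 prod=3 -> inv=[3 5 4]
Step 5: demand=4,sold=4 ship[1->2]=3 ship[0->1]=3 prod=3 -> inv=[3 5 3]
Step 6: demand=4,sold=3 ship[1->2]=3 ship[0->1]=3 prod=3 -> inv=[3 5 3]

3 5 3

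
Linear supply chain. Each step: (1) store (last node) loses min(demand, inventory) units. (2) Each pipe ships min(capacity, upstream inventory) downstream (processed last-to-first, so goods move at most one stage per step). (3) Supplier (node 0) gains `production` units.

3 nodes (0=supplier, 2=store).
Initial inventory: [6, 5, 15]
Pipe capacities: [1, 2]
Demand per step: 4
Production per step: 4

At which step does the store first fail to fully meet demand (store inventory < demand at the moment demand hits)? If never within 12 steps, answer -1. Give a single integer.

Step 1: demand=4,sold=4 ship[1->2]=2 ship[0->1]=1 prod=4 -> [9 4 13]
Step 2: demand=4,sold=4 ship[1->2]=2 ship[0->1]=1 prod=4 -> [12 3 11]
Step 3: demand=4,sold=4 ship[1->2]=2 ship[0->1]=1 prod=4 -> [15 2 9]
Step 4: demand=4,sold=4 ship[1->2]=2 ship[0->1]=1 prod=4 -> [18 1 7]
Step 5: demand=4,sold=4 ship[1->2]=1 ship[0->1]=1 prod=4 -> [21 1 4]
Step 6: demand=4,sold=4 ship[1->2]=1 ship[0->1]=1 prod=4 -> [24 1 1]
Step 7: demand=4,sold=1 ship[1->2]=1 ship[0->1]=1 prod=4 -> [27 1 1]
Step 8: demand=4,sold=1 ship[1->2]=1 ship[0->1]=1 prod=4 -> [30 1 1]
Step 9: demand=4,sold=1 ship[1->2]=1 ship[0->1]=1 prod=4 -> [33 1 1]
Step 10: demand=4,sold=1 ship[1->2]=1 ship[0->1]=1 prod=4 -> [36 1 1]
Step 11: demand=4,sold=1 ship[1->2]=1 ship[0->1]=1 prod=4 -> [39 1 1]
Step 12: demand=4,sold=1 ship[1->2]=1 ship[0->1]=1 prod=4 -> [42 1 1]
First stockout at step 7

7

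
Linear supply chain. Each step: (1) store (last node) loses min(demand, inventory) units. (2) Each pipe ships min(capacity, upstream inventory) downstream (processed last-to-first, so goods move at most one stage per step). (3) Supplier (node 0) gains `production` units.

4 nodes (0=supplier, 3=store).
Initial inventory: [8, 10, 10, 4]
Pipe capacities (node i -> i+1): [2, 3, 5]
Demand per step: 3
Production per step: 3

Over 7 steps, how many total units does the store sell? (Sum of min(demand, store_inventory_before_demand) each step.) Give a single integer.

Answer: 21

Derivation:
Step 1: sold=3 (running total=3) -> [9 9 8 6]
Step 2: sold=3 (running total=6) -> [10 8 6 8]
Step 3: sold=3 (running total=9) -> [11 7 4 10]
Step 4: sold=3 (running total=12) -> [12 6 3 11]
Step 5: sold=3 (running total=15) -> [13 5 3 11]
Step 6: sold=3 (running total=18) -> [14 4 3 11]
Step 7: sold=3 (running total=21) -> [15 3 3 11]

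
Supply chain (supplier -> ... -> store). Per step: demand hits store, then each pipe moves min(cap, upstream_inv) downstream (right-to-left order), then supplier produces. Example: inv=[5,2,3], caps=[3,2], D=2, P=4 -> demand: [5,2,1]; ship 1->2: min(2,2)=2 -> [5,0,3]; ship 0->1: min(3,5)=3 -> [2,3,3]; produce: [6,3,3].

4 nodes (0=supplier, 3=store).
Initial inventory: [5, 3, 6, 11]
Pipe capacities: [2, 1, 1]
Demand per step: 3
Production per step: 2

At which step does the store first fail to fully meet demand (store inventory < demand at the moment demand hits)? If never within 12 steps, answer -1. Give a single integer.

Step 1: demand=3,sold=3 ship[2->3]=1 ship[1->2]=1 ship[0->1]=2 prod=2 -> [5 4 6 9]
Step 2: demand=3,sold=3 ship[2->3]=1 ship[1->2]=1 ship[0->1]=2 prod=2 -> [5 5 6 7]
Step 3: demand=3,sold=3 ship[2->3]=1 ship[1->2]=1 ship[0->1]=2 prod=2 -> [5 6 6 5]
Step 4: demand=3,sold=3 ship[2->3]=1 ship[1->2]=1 ship[0->1]=2 prod=2 -> [5 7 6 3]
Step 5: demand=3,sold=3 ship[2->3]=1 ship[1->2]=1 ship[0->1]=2 prod=2 -> [5 8 6 1]
Step 6: demand=3,sold=1 ship[2->3]=1 ship[1->2]=1 ship[0->1]=2 prod=2 -> [5 9 6 1]
Step 7: demand=3,sold=1 ship[2->3]=1 ship[1->2]=1 ship[0->1]=2 prod=2 -> [5 10 6 1]
Step 8: demand=3,sold=1 ship[2->3]=1 ship[1->2]=1 ship[0->1]=2 prod=2 -> [5 11 6 1]
Step 9: demand=3,sold=1 ship[2->3]=1 ship[1->2]=1 ship[0->1]=2 prod=2 -> [5 12 6 1]
Step 10: demand=3,sold=1 ship[2->3]=1 ship[1->2]=1 ship[0->1]=2 prod=2 -> [5 13 6 1]
Step 11: demand=3,sold=1 ship[2->3]=1 ship[1->2]=1 ship[0->1]=2 prod=2 -> [5 14 6 1]
Step 12: demand=3,sold=1 ship[2->3]=1 ship[1->2]=1 ship[0->1]=2 prod=2 -> [5 15 6 1]
First stockout at step 6

6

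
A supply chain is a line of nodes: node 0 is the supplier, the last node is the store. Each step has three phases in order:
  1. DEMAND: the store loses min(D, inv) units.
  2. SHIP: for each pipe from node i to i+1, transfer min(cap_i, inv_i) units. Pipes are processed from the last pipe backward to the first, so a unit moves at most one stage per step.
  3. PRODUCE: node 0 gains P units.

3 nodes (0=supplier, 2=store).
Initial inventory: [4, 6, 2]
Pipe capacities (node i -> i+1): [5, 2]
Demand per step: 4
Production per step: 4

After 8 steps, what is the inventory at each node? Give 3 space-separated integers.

Step 1: demand=4,sold=2 ship[1->2]=2 ship[0->1]=4 prod=4 -> inv=[4 8 2]
Step 2: demand=4,sold=2 ship[1->2]=2 ship[0->1]=4 prod=4 -> inv=[4 10 2]
Step 3: demand=4,sold=2 ship[1->2]=2 ship[0->1]=4 prod=4 -> inv=[4 12 2]
Step 4: demand=4,sold=2 ship[1->2]=2 ship[0->1]=4 prod=4 -> inv=[4 14 2]
Step 5: demand=4,sold=2 ship[1->2]=2 ship[0->1]=4 prod=4 -> inv=[4 16 2]
Step 6: demand=4,sold=2 ship[1->2]=2 ship[0->1]=4 prod=4 -> inv=[4 18 2]
Step 7: demand=4,sold=2 ship[1->2]=2 ship[0->1]=4 prod=4 -> inv=[4 20 2]
Step 8: demand=4,sold=2 ship[1->2]=2 ship[0->1]=4 prod=4 -> inv=[4 22 2]

4 22 2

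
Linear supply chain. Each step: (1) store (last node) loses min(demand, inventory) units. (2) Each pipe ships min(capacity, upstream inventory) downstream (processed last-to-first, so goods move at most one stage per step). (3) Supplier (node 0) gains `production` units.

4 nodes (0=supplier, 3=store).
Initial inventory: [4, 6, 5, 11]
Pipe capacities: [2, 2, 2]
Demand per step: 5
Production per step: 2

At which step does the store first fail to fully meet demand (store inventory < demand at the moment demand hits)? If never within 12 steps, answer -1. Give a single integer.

Step 1: demand=5,sold=5 ship[2->3]=2 ship[1->2]=2 ship[0->1]=2 prod=2 -> [4 6 5 8]
Step 2: demand=5,sold=5 ship[2->3]=2 ship[1->2]=2 ship[0->1]=2 prod=2 -> [4 6 5 5]
Step 3: demand=5,sold=5 ship[2->3]=2 ship[1->2]=2 ship[0->1]=2 prod=2 -> [4 6 5 2]
Step 4: demand=5,sold=2 ship[2->3]=2 ship[1->2]=2 ship[0->1]=2 prod=2 -> [4 6 5 2]
Step 5: demand=5,sold=2 ship[2->3]=2 ship[1->2]=2 ship[0->1]=2 prod=2 -> [4 6 5 2]
Step 6: demand=5,sold=2 ship[2->3]=2 ship[1->2]=2 ship[0->1]=2 prod=2 -> [4 6 5 2]
Step 7: demand=5,sold=2 ship[2->3]=2 ship[1->2]=2 ship[0->1]=2 prod=2 -> [4 6 5 2]
Step 8: demand=5,sold=2 ship[2->3]=2 ship[1->2]=2 ship[0->1]=2 prod=2 -> [4 6 5 2]
Step 9: demand=5,sold=2 ship[2->3]=2 ship[1->2]=2 ship[0->1]=2 prod=2 -> [4 6 5 2]
Step 10: demand=5,sold=2 ship[2->3]=2 ship[1->2]=2 ship[0->1]=2 prod=2 -> [4 6 5 2]
Step 11: demand=5,sold=2 ship[2->3]=2 ship[1->2]=2 ship[0->1]=2 prod=2 -> [4 6 5 2]
Step 12: demand=5,sold=2 ship[2->3]=2 ship[1->2]=2 ship[0->1]=2 prod=2 -> [4 6 5 2]
First stockout at step 4

4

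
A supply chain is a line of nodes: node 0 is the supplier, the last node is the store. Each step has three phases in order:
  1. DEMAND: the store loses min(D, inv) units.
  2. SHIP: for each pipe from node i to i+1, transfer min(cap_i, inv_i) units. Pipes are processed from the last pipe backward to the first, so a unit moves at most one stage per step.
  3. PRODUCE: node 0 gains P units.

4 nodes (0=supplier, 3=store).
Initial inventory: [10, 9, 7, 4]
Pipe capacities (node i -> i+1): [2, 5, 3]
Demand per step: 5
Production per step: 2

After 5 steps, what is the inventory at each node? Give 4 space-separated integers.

Step 1: demand=5,sold=4 ship[2->3]=3 ship[1->2]=5 ship[0->1]=2 prod=2 -> inv=[10 6 9 3]
Step 2: demand=5,sold=3 ship[2->3]=3 ship[1->2]=5 ship[0->1]=2 prod=2 -> inv=[10 3 11 3]
Step 3: demand=5,sold=3 ship[2->3]=3 ship[1->2]=3 ship[0->1]=2 prod=2 -> inv=[10 2 11 3]
Step 4: demand=5,sold=3 ship[2->3]=3 ship[1->2]=2 ship[0->1]=2 prod=2 -> inv=[10 2 10 3]
Step 5: demand=5,sold=3 ship[2->3]=3 ship[1->2]=2 ship[0->1]=2 prod=2 -> inv=[10 2 9 3]

10 2 9 3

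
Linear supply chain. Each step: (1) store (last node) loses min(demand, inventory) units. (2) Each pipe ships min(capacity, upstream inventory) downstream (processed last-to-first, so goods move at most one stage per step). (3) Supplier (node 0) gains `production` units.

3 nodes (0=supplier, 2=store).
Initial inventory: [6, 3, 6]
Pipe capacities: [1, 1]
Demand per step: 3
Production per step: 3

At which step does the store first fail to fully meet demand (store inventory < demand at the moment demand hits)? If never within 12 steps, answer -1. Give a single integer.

Step 1: demand=3,sold=3 ship[1->2]=1 ship[0->1]=1 prod=3 -> [8 3 4]
Step 2: demand=3,sold=3 ship[1->2]=1 ship[0->1]=1 prod=3 -> [10 3 2]
Step 3: demand=3,sold=2 ship[1->2]=1 ship[0->1]=1 prod=3 -> [12 3 1]
Step 4: demand=3,sold=1 ship[1->2]=1 ship[0->1]=1 prod=3 -> [14 3 1]
Step 5: demand=3,sold=1 ship[1->2]=1 ship[0->1]=1 prod=3 -> [16 3 1]
Step 6: demand=3,sold=1 ship[1->2]=1 ship[0->1]=1 prod=3 -> [18 3 1]
Step 7: demand=3,sold=1 ship[1->2]=1 ship[0->1]=1 prod=3 -> [20 3 1]
Step 8: demand=3,sold=1 ship[1->2]=1 ship[0->1]=1 prod=3 -> [22 3 1]
Step 9: demand=3,sold=1 ship[1->2]=1 ship[0->1]=1 prod=3 -> [24 3 1]
Step 10: demand=3,sold=1 ship[1->2]=1 ship[0->1]=1 prod=3 -> [26 3 1]
Step 11: demand=3,sold=1 ship[1->2]=1 ship[0->1]=1 prod=3 -> [28 3 1]
Step 12: demand=3,sold=1 ship[1->2]=1 ship[0->1]=1 prod=3 -> [30 3 1]
First stockout at step 3

3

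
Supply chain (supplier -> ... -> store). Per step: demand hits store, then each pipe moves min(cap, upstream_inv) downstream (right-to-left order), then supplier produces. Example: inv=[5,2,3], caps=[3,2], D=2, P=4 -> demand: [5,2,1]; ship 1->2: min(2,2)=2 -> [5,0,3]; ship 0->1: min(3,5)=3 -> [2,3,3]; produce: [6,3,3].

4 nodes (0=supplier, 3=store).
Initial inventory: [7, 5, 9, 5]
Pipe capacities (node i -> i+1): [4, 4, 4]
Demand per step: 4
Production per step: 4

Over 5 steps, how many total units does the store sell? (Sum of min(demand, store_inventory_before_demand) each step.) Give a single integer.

Answer: 20

Derivation:
Step 1: sold=4 (running total=4) -> [7 5 9 5]
Step 2: sold=4 (running total=8) -> [7 5 9 5]
Step 3: sold=4 (running total=12) -> [7 5 9 5]
Step 4: sold=4 (running total=16) -> [7 5 9 5]
Step 5: sold=4 (running total=20) -> [7 5 9 5]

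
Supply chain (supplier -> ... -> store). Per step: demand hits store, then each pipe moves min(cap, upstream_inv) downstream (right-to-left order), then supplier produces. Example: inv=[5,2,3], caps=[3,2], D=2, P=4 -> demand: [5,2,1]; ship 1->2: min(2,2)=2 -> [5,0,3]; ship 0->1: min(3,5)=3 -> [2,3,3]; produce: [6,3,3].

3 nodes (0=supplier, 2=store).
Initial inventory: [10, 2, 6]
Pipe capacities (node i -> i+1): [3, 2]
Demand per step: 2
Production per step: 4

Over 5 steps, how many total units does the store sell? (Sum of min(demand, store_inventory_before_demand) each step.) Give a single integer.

Answer: 10

Derivation:
Step 1: sold=2 (running total=2) -> [11 3 6]
Step 2: sold=2 (running total=4) -> [12 4 6]
Step 3: sold=2 (running total=6) -> [13 5 6]
Step 4: sold=2 (running total=8) -> [14 6 6]
Step 5: sold=2 (running total=10) -> [15 7 6]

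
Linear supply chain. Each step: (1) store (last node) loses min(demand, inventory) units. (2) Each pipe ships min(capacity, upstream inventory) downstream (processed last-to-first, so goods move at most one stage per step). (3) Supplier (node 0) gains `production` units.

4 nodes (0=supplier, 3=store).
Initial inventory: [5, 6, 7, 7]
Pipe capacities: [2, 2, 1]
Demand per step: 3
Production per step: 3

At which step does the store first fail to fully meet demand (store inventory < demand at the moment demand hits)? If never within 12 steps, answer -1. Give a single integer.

Step 1: demand=3,sold=3 ship[2->3]=1 ship[1->2]=2 ship[0->1]=2 prod=3 -> [6 6 8 5]
Step 2: demand=3,sold=3 ship[2->3]=1 ship[1->2]=2 ship[0->1]=2 prod=3 -> [7 6 9 3]
Step 3: demand=3,sold=3 ship[2->3]=1 ship[1->2]=2 ship[0->1]=2 prod=3 -> [8 6 10 1]
Step 4: demand=3,sold=1 ship[2->3]=1 ship[1->2]=2 ship[0->1]=2 prod=3 -> [9 6 11 1]
Step 5: demand=3,sold=1 ship[2->3]=1 ship[1->2]=2 ship[0->1]=2 prod=3 -> [10 6 12 1]
Step 6: demand=3,sold=1 ship[2->3]=1 ship[1->2]=2 ship[0->1]=2 prod=3 -> [11 6 13 1]
Step 7: demand=3,sold=1 ship[2->3]=1 ship[1->2]=2 ship[0->1]=2 prod=3 -> [12 6 14 1]
Step 8: demand=3,sold=1 ship[2->3]=1 ship[1->2]=2 ship[0->1]=2 prod=3 -> [13 6 15 1]
Step 9: demand=3,sold=1 ship[2->3]=1 ship[1->2]=2 ship[0->1]=2 prod=3 -> [14 6 16 1]
Step 10: demand=3,sold=1 ship[2->3]=1 ship[1->2]=2 ship[0->1]=2 prod=3 -> [15 6 17 1]
Step 11: demand=3,sold=1 ship[2->3]=1 ship[1->2]=2 ship[0->1]=2 prod=3 -> [16 6 18 1]
Step 12: demand=3,sold=1 ship[2->3]=1 ship[1->2]=2 ship[0->1]=2 prod=3 -> [17 6 19 1]
First stockout at step 4

4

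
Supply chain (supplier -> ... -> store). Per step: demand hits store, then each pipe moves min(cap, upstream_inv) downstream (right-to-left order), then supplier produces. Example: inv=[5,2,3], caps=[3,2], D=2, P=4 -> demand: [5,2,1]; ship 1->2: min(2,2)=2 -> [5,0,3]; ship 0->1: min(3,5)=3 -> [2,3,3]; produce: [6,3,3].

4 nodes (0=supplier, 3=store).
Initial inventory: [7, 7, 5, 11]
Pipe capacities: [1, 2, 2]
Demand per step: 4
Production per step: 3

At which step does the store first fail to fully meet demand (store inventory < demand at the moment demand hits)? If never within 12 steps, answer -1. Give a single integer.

Step 1: demand=4,sold=4 ship[2->3]=2 ship[1->2]=2 ship[0->1]=1 prod=3 -> [9 6 5 9]
Step 2: demand=4,sold=4 ship[2->3]=2 ship[1->2]=2 ship[0->1]=1 prod=3 -> [11 5 5 7]
Step 3: demand=4,sold=4 ship[2->3]=2 ship[1->2]=2 ship[0->1]=1 prod=3 -> [13 4 5 5]
Step 4: demand=4,sold=4 ship[2->3]=2 ship[1->2]=2 ship[0->1]=1 prod=3 -> [15 3 5 3]
Step 5: demand=4,sold=3 ship[2->3]=2 ship[1->2]=2 ship[0->1]=1 prod=3 -> [17 2 5 2]
Step 6: demand=4,sold=2 ship[2->3]=2 ship[1->2]=2 ship[0->1]=1 prod=3 -> [19 1 5 2]
Step 7: demand=4,sold=2 ship[2->3]=2 ship[1->2]=1 ship[0->1]=1 prod=3 -> [21 1 4 2]
Step 8: demand=4,sold=2 ship[2->3]=2 ship[1->2]=1 ship[0->1]=1 prod=3 -> [23 1 3 2]
Step 9: demand=4,sold=2 ship[2->3]=2 ship[1->2]=1 ship[0->1]=1 prod=3 -> [25 1 2 2]
Step 10: demand=4,sold=2 ship[2->3]=2 ship[1->2]=1 ship[0->1]=1 prod=3 -> [27 1 1 2]
Step 11: demand=4,sold=2 ship[2->3]=1 ship[1->2]=1 ship[0->1]=1 prod=3 -> [29 1 1 1]
Step 12: demand=4,sold=1 ship[2->3]=1 ship[1->2]=1 ship[0->1]=1 prod=3 -> [31 1 1 1]
First stockout at step 5

5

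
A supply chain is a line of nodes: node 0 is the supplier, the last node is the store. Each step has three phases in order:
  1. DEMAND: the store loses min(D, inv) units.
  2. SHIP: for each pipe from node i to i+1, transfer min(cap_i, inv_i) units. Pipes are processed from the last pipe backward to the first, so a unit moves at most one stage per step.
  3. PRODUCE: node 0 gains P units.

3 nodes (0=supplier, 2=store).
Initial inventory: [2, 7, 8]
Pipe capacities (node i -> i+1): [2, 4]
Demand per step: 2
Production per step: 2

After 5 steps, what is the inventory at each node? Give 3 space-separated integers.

Step 1: demand=2,sold=2 ship[1->2]=4 ship[0->1]=2 prod=2 -> inv=[2 5 10]
Step 2: demand=2,sold=2 ship[1->2]=4 ship[0->1]=2 prod=2 -> inv=[2 3 12]
Step 3: demand=2,sold=2 ship[1->2]=3 ship[0->1]=2 prod=2 -> inv=[2 2 13]
Step 4: demand=2,sold=2 ship[1->2]=2 ship[0->1]=2 prod=2 -> inv=[2 2 13]
Step 5: demand=2,sold=2 ship[1->2]=2 ship[0->1]=2 prod=2 -> inv=[2 2 13]

2 2 13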